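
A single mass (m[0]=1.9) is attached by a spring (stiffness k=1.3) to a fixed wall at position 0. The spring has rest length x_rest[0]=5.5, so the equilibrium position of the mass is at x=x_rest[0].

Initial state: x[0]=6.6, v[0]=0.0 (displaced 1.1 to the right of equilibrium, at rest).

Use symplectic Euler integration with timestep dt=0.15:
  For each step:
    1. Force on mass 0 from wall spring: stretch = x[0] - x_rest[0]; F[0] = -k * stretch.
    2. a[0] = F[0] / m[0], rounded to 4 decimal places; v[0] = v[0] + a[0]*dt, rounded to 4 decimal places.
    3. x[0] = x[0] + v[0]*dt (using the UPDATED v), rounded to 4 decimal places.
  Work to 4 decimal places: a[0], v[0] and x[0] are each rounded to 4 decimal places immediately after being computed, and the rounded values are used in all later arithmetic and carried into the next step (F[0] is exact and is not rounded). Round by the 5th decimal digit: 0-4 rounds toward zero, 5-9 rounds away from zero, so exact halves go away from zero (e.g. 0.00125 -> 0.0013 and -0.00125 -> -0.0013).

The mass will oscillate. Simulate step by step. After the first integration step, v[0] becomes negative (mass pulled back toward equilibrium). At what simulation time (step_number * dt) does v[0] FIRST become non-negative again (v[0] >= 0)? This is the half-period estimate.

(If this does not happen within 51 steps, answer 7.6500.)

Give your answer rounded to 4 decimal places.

Answer: 3.9000

Derivation:
Step 0: x=[6.6000] v=[0.0000]
Step 1: x=[6.5831] v=[-0.1129]
Step 2: x=[6.5495] v=[-0.2241]
Step 3: x=[6.4997] v=[-0.3318]
Step 4: x=[6.4345] v=[-0.4344]
Step 5: x=[6.3550] v=[-0.5303]
Step 6: x=[6.2623] v=[-0.6181]
Step 7: x=[6.1579] v=[-0.6963]
Step 8: x=[6.0433] v=[-0.7638]
Step 9: x=[5.9204] v=[-0.8196]
Step 10: x=[5.7910] v=[-0.8627]
Step 11: x=[5.6571] v=[-0.8926]
Step 12: x=[5.5208] v=[-0.9087]
Step 13: x=[5.3842] v=[-0.9108]
Step 14: x=[5.2494] v=[-0.8989]
Step 15: x=[5.1184] v=[-0.8732]
Step 16: x=[4.9933] v=[-0.8340]
Step 17: x=[4.8760] v=[-0.7820]
Step 18: x=[4.7683] v=[-0.7180]
Step 19: x=[4.6719] v=[-0.6429]
Step 20: x=[4.5882] v=[-0.5579]
Step 21: x=[4.5186] v=[-0.4643]
Step 22: x=[4.4641] v=[-0.3636]
Step 23: x=[4.4255] v=[-0.2573]
Step 24: x=[4.4035] v=[-0.1470]
Step 25: x=[4.3983] v=[-0.0345]
Step 26: x=[4.4101] v=[0.0786]
First v>=0 after going negative at step 26, time=3.9000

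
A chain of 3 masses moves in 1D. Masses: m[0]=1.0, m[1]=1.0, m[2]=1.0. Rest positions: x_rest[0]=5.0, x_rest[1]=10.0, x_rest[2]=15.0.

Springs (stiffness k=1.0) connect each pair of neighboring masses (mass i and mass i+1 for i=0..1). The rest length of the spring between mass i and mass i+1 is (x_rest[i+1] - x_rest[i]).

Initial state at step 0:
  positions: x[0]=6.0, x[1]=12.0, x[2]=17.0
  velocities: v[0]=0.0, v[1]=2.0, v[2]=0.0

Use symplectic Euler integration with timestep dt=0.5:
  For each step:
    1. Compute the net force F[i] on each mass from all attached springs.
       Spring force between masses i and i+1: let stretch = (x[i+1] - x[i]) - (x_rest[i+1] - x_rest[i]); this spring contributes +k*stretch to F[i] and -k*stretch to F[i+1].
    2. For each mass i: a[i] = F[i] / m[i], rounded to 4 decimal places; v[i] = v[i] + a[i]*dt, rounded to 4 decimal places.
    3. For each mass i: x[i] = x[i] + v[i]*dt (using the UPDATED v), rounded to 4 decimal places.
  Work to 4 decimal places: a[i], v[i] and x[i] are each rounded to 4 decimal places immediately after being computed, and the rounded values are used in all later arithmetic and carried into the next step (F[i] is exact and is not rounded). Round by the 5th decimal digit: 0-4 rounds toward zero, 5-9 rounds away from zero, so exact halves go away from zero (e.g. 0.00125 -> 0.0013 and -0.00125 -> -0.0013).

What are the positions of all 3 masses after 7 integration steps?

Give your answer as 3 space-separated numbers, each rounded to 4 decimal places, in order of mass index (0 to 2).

Answer: 9.2498 14.3241 18.4267

Derivation:
Step 0: x=[6.0000 12.0000 17.0000] v=[0.0000 2.0000 0.0000]
Step 1: x=[6.2500 12.7500 17.0000] v=[0.5000 1.5000 0.0000]
Step 2: x=[6.8750 12.9375 17.1875] v=[1.2500 0.3750 0.3750]
Step 3: x=[7.7657 12.6719 17.5625] v=[1.7813 -0.5313 0.7500]
Step 4: x=[8.6329 12.4024 17.9649] v=[1.7344 -0.5391 0.8047]
Step 5: x=[9.1925 12.5811 18.2267] v=[1.1192 0.3574 0.5235]
Step 6: x=[9.3493 13.3241 18.3271] v=[0.3135 1.4859 0.2007]
Step 7: x=[9.2498 14.3241 18.4267] v=[-0.1991 2.0000 0.1992]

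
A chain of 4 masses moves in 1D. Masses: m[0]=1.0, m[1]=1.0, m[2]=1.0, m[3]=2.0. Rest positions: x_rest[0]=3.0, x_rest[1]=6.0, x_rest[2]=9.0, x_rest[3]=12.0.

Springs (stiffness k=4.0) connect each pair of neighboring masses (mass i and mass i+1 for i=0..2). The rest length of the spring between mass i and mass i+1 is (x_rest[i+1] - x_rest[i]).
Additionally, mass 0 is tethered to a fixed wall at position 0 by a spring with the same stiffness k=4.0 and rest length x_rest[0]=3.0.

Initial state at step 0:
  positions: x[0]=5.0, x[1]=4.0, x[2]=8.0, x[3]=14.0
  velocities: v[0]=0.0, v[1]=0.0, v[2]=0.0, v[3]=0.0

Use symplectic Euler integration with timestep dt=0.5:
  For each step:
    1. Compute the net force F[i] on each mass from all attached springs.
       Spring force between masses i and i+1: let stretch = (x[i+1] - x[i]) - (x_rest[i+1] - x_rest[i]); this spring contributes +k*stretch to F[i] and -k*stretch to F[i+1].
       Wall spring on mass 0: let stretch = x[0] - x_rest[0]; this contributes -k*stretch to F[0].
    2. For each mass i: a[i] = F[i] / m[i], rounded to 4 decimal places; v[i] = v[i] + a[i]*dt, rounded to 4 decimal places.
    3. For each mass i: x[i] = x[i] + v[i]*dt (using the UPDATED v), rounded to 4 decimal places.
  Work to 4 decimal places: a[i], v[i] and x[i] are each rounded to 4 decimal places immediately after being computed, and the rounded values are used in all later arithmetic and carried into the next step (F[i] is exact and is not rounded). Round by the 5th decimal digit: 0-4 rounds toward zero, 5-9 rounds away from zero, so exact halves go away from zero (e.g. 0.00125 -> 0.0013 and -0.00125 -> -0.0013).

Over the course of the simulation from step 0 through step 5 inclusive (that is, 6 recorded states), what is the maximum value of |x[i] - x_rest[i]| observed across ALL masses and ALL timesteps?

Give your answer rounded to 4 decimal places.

Step 0: x=[5.0000 4.0000 8.0000 14.0000] v=[0.0000 0.0000 0.0000 0.0000]
Step 1: x=[-1.0000 9.0000 10.0000 12.5000] v=[-12.0000 10.0000 4.0000 -3.0000]
Step 2: x=[4.0000 5.0000 13.5000 11.2500] v=[10.0000 -8.0000 7.0000 -2.5000]
Step 3: x=[6.0000 8.5000 6.2500 12.6250] v=[4.0000 7.0000 -14.5000 2.7500]
Step 4: x=[4.5000 7.2500 7.6250 12.3125] v=[-3.0000 -2.5000 2.7500 -0.6250]
Step 5: x=[1.2500 3.6250 13.3125 11.1563] v=[-6.5000 -7.2500 11.3750 -2.3125]
Max displacement = 4.5000

Answer: 4.5000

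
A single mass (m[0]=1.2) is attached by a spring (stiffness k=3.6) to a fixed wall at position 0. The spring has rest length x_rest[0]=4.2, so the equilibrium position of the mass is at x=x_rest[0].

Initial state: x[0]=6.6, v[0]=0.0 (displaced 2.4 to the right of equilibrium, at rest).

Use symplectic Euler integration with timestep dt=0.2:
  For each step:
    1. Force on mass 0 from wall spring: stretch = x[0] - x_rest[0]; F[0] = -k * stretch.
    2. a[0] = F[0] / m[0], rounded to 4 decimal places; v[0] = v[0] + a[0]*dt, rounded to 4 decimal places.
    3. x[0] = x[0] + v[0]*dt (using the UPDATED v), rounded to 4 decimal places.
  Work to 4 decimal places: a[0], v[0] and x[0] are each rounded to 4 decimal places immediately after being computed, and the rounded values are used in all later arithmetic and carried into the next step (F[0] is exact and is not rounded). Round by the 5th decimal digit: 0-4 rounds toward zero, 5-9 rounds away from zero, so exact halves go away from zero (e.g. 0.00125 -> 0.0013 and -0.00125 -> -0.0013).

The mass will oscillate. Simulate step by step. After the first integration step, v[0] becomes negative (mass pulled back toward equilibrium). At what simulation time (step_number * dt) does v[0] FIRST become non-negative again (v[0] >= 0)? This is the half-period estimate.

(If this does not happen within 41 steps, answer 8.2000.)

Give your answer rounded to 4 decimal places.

Step 0: x=[6.6000] v=[0.0000]
Step 1: x=[6.3120] v=[-1.4400]
Step 2: x=[5.7706] v=[-2.7072]
Step 3: x=[5.0407] v=[-3.6496]
Step 4: x=[4.2099] v=[-4.1540]
Step 5: x=[3.3779] v=[-4.1599]
Step 6: x=[2.6446] v=[-3.6666]
Step 7: x=[2.0979] v=[-2.7334]
Step 8: x=[1.8035] v=[-1.4721]
Step 9: x=[1.7967] v=[-0.0342]
Step 10: x=[2.0783] v=[1.4078]
First v>=0 after going negative at step 10, time=2.0000

Answer: 2.0000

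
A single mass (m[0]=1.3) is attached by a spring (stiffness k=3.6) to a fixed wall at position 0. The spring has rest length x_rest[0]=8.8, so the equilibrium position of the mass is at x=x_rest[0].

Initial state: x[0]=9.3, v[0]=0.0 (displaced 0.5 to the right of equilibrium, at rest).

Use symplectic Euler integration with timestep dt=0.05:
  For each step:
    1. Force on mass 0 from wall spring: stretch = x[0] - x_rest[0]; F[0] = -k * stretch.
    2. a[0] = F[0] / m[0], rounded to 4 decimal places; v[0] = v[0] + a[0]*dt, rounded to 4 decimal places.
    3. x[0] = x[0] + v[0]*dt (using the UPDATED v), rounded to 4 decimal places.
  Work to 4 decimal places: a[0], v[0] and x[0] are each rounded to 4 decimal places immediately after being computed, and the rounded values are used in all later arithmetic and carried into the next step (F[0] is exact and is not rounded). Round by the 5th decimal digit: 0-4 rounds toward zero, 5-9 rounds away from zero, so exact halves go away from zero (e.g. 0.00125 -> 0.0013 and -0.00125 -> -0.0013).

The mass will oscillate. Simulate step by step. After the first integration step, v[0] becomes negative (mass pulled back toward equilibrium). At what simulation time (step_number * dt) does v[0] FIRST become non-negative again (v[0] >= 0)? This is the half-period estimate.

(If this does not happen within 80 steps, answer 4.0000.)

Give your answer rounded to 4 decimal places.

Answer: 1.9000

Derivation:
Step 0: x=[9.3000] v=[0.0000]
Step 1: x=[9.2965] v=[-0.0692]
Step 2: x=[9.2896] v=[-0.1379]
Step 3: x=[9.2793] v=[-0.2057]
Step 4: x=[9.2657] v=[-0.2721]
Step 5: x=[9.2489] v=[-0.3366]
Step 6: x=[9.2290] v=[-0.3988]
Step 7: x=[9.2061] v=[-0.4582]
Step 8: x=[9.1804] v=[-0.5144]
Step 9: x=[9.1520] v=[-0.5671]
Step 10: x=[9.1212] v=[-0.6158]
Step 11: x=[9.0882] v=[-0.6603]
Step 12: x=[9.0532] v=[-0.7002]
Step 13: x=[9.0164] v=[-0.7353]
Step 14: x=[8.9781] v=[-0.7653]
Step 15: x=[8.9386] v=[-0.7900]
Step 16: x=[8.8981] v=[-0.8092]
Step 17: x=[8.8570] v=[-0.8228]
Step 18: x=[8.8155] v=[-0.8307]
Step 19: x=[8.7739] v=[-0.8328]
Step 20: x=[8.7324] v=[-0.8292]
Step 21: x=[8.6914] v=[-0.8198]
Step 22: x=[8.6512] v=[-0.8048]
Step 23: x=[8.6120] v=[-0.7842]
Step 24: x=[8.5741] v=[-0.7582]
Step 25: x=[8.5378] v=[-0.7269]
Step 26: x=[8.5033] v=[-0.6906]
Step 27: x=[8.4708] v=[-0.6495]
Step 28: x=[8.4406] v=[-0.6039]
Step 29: x=[8.4129] v=[-0.5541]
Step 30: x=[8.3879] v=[-0.5005]
Step 31: x=[8.3657] v=[-0.4434]
Step 32: x=[8.3465] v=[-0.3833]
Step 33: x=[8.3305] v=[-0.3205]
Step 34: x=[8.3177] v=[-0.2555]
Step 35: x=[8.3083] v=[-0.1887]
Step 36: x=[8.3023] v=[-0.1206]
Step 37: x=[8.2997] v=[-0.0517]
Step 38: x=[8.3006] v=[0.0176]
First v>=0 after going negative at step 38, time=1.9000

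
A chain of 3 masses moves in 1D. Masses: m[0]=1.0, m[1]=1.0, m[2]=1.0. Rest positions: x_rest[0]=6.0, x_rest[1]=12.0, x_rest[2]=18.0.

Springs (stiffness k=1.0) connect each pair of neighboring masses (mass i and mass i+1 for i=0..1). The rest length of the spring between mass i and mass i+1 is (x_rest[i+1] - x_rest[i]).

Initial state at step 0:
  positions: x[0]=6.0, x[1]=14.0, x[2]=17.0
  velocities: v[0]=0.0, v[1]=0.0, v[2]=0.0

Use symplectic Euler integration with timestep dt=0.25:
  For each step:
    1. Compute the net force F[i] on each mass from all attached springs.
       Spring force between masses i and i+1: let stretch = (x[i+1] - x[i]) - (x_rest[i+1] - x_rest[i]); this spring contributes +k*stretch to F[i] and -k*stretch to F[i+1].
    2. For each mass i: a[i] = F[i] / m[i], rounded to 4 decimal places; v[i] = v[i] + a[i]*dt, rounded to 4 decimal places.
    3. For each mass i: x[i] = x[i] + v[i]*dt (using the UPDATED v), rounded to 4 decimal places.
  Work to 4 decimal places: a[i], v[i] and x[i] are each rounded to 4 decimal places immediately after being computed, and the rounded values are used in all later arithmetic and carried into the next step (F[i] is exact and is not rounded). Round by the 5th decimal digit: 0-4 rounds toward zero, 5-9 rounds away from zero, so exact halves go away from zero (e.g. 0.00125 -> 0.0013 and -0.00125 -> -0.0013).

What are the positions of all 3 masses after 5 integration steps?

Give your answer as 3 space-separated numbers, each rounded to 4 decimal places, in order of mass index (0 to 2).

Answer: 7.0595 11.0739 18.8669

Derivation:
Step 0: x=[6.0000 14.0000 17.0000] v=[0.0000 0.0000 0.0000]
Step 1: x=[6.1250 13.6875 17.1875] v=[0.5000 -1.2500 0.7500]
Step 2: x=[6.3477 13.1211 17.5313] v=[0.8906 -2.2656 1.3750]
Step 3: x=[6.6187 12.4070 17.9744] v=[1.0840 -2.8564 1.7725]
Step 4: x=[6.8765 11.6791 18.4446] v=[1.0311 -2.9116 1.8807]
Step 5: x=[7.0595 11.0739 18.8669] v=[0.7318 -2.4209 1.6893]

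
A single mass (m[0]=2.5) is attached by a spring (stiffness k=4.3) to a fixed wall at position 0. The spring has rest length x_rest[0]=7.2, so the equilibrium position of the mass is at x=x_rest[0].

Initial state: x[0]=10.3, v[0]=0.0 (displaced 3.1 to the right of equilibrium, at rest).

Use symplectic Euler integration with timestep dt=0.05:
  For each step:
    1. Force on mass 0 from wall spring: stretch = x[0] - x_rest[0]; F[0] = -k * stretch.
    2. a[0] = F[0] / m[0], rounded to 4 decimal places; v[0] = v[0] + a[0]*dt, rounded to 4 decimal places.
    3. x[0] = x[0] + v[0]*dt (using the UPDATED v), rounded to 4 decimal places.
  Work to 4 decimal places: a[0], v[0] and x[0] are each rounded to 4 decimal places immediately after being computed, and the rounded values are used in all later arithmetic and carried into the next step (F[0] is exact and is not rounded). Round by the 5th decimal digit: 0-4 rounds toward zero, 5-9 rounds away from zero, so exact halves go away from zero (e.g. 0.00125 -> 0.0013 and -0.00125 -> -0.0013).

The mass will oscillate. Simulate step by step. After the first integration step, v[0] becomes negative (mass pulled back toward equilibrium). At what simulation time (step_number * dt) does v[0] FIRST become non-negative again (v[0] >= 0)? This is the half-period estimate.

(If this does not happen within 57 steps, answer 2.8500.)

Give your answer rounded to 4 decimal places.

Answer: 2.4000

Derivation:
Step 0: x=[10.3000] v=[0.0000]
Step 1: x=[10.2867] v=[-0.2666]
Step 2: x=[10.2601] v=[-0.5321]
Step 3: x=[10.2203] v=[-0.7953]
Step 4: x=[10.1676] v=[-1.0550]
Step 5: x=[10.1021] v=[-1.3102]
Step 6: x=[10.0241] v=[-1.5598]
Step 7: x=[9.9340] v=[-1.8027]
Step 8: x=[9.8321] v=[-2.0378]
Step 9: x=[9.7189] v=[-2.2642]
Step 10: x=[9.5949] v=[-2.4808]
Step 11: x=[9.4606] v=[-2.6868]
Step 12: x=[9.3165] v=[-2.8812]
Step 13: x=[9.1633] v=[-3.0632]
Step 14: x=[9.0017] v=[-3.2320]
Step 15: x=[8.8324] v=[-3.3869]
Step 16: x=[8.6560] v=[-3.5273]
Step 17: x=[8.4734] v=[-3.6525]
Step 18: x=[8.2853] v=[-3.7620]
Step 19: x=[8.0925] v=[-3.8553]
Step 20: x=[7.8959] v=[-3.9321]
Step 21: x=[7.6963] v=[-3.9919]
Step 22: x=[7.4946] v=[-4.0346]
Step 23: x=[7.2916] v=[-4.0599]
Step 24: x=[7.0882] v=[-4.0678]
Step 25: x=[6.8853] v=[-4.0582]
Step 26: x=[6.6837] v=[-4.0311]
Step 27: x=[6.4844] v=[-3.9867]
Step 28: x=[6.2881] v=[-3.9252]
Step 29: x=[6.0958] v=[-3.8468]
Step 30: x=[5.9082] v=[-3.7518]
Step 31: x=[5.7262] v=[-3.6407]
Step 32: x=[5.5505] v=[-3.5140]
Step 33: x=[5.3819] v=[-3.3721]
Step 34: x=[5.2211] v=[-3.2157]
Step 35: x=[5.0688] v=[-3.0455]
Step 36: x=[4.9257] v=[-2.8622]
Step 37: x=[4.7924] v=[-2.6666]
Step 38: x=[4.6694] v=[-2.4595]
Step 39: x=[4.5573] v=[-2.2419]
Step 40: x=[4.4566] v=[-2.0146]
Step 41: x=[4.3677] v=[-1.7787]
Step 42: x=[4.2909] v=[-1.5351]
Step 43: x=[4.2267] v=[-1.2849]
Step 44: x=[4.1752] v=[-1.0292]
Step 45: x=[4.1367] v=[-0.7691]
Step 46: x=[4.1114] v=[-0.5057]
Step 47: x=[4.0994] v=[-0.2401]
Step 48: x=[4.1007] v=[0.0266]
First v>=0 after going negative at step 48, time=2.4000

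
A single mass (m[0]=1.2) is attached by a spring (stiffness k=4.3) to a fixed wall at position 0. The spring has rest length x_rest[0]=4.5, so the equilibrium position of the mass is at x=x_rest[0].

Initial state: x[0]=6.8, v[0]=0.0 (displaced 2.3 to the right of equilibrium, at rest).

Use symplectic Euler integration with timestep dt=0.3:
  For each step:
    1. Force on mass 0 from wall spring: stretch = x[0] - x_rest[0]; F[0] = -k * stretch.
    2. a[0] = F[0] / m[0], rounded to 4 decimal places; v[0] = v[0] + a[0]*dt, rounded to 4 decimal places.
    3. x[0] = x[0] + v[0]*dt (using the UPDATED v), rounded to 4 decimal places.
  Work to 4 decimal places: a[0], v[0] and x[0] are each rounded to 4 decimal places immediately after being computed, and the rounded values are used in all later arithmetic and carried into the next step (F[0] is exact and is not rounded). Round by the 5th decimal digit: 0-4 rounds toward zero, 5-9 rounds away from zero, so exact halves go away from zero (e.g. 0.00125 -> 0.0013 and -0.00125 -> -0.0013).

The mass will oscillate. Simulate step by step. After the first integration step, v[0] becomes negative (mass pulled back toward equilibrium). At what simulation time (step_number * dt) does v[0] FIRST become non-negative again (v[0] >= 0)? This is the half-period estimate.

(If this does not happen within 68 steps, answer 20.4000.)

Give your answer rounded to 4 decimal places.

Answer: 1.8000

Derivation:
Step 0: x=[6.8000] v=[0.0000]
Step 1: x=[6.0583] v=[-2.4725]
Step 2: x=[4.8140] v=[-4.1477]
Step 3: x=[3.4684] v=[-4.4853]
Step 4: x=[2.4555] v=[-3.3763]
Step 5: x=[2.1020] v=[-1.1785]
Step 6: x=[2.5218] v=[1.3993]
First v>=0 after going negative at step 6, time=1.8000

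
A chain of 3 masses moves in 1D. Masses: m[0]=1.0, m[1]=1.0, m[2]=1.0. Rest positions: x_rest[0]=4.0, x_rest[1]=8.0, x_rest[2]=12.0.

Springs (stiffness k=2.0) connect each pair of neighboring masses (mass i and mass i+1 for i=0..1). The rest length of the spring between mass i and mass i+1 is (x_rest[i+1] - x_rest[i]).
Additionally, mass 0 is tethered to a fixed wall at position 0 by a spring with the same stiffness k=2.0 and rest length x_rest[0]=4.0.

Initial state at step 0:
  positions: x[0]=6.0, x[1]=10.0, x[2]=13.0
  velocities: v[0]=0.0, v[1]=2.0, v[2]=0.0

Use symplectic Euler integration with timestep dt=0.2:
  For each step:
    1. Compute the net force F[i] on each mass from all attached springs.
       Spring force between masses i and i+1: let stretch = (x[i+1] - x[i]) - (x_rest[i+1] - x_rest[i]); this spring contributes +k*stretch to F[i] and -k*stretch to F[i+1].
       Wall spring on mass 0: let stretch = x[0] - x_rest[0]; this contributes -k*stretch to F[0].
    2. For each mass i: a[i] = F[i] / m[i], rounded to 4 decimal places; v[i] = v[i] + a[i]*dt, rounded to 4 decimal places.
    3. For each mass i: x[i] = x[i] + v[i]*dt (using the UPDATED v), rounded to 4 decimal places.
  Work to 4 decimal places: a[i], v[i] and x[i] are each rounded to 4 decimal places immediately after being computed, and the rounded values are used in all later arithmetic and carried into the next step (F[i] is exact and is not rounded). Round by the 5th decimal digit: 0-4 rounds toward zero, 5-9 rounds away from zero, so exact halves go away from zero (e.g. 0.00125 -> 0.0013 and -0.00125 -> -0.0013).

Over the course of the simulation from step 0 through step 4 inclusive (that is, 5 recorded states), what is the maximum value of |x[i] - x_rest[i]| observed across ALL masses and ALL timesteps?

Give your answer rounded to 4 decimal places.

Step 0: x=[6.0000 10.0000 13.0000] v=[0.0000 2.0000 0.0000]
Step 1: x=[5.8400 10.3200 13.0800] v=[-0.8000 1.6000 0.4000]
Step 2: x=[5.5712 10.5024 13.2592] v=[-1.3440 0.9120 0.8960]
Step 3: x=[5.2512 10.5108 13.5379] v=[-1.6000 0.0422 1.3933]
Step 4: x=[4.9319 10.3406 13.8944] v=[-1.5966 -0.8508 1.7825]
Max displacement = 2.5108

Answer: 2.5108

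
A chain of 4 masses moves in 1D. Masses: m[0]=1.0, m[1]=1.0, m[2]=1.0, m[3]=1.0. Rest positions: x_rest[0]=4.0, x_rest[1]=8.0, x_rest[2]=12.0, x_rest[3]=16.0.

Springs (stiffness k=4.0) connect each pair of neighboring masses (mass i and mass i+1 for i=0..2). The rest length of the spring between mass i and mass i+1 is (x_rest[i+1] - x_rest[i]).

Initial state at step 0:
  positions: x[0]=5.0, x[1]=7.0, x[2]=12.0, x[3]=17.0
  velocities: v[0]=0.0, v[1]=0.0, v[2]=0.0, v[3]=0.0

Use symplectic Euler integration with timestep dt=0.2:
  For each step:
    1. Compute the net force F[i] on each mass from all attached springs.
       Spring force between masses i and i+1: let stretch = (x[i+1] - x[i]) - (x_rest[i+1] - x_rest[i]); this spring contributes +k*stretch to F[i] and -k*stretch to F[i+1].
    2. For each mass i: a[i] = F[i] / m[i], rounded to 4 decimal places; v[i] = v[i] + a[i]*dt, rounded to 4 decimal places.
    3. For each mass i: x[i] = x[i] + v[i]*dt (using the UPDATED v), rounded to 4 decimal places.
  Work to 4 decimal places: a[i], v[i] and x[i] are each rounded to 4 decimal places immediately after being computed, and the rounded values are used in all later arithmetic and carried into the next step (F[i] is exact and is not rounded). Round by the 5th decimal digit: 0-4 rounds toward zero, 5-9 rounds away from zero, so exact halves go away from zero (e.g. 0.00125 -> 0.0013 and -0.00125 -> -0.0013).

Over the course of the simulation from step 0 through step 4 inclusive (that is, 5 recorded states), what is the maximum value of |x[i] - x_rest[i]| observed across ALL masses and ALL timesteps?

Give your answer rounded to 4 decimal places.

Step 0: x=[5.0000 7.0000 12.0000 17.0000] v=[0.0000 0.0000 0.0000 0.0000]
Step 1: x=[4.6800 7.4800 12.0000 16.8400] v=[-1.6000 2.4000 0.0000 -0.8000]
Step 2: x=[4.1680 8.2352 12.0512 16.5456] v=[-2.5600 3.7760 0.2560 -1.4720]
Step 3: x=[3.6668 8.9502 12.2109 16.1721] v=[-2.5062 3.5750 0.7987 -1.8675]
Step 4: x=[3.3709 9.3416 12.4827 15.8048] v=[-1.4795 1.9568 1.3591 -1.8365]
Max displacement = 1.3416

Answer: 1.3416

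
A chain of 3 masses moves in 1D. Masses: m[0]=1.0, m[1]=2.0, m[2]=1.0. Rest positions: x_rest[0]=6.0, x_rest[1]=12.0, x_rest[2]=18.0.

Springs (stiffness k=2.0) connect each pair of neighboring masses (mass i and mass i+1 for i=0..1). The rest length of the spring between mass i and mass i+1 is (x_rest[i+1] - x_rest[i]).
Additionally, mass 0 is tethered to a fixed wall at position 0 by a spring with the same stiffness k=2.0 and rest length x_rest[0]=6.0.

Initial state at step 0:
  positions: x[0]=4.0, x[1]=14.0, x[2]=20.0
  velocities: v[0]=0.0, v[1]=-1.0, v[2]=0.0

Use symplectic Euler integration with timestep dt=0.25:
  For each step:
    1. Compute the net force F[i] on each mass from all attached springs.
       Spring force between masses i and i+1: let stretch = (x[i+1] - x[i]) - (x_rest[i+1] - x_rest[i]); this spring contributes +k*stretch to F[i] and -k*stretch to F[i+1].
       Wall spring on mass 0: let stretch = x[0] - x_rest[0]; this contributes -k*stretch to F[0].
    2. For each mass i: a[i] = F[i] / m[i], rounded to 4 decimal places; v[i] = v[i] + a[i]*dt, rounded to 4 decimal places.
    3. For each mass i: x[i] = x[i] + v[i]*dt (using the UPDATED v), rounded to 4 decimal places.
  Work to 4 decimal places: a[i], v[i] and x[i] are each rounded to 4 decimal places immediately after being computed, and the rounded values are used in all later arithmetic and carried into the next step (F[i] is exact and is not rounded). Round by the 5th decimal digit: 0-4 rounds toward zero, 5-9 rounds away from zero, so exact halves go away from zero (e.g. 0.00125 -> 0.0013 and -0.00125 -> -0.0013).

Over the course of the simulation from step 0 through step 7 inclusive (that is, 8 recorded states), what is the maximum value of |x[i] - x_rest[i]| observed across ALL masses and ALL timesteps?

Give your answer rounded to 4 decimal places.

Answer: 2.8219

Derivation:
Step 0: x=[4.0000 14.0000 20.0000] v=[0.0000 -1.0000 0.0000]
Step 1: x=[4.7500 13.5000 20.0000] v=[3.0000 -2.0000 0.0000]
Step 2: x=[6.0000 12.8594 19.9375] v=[5.0000 -2.5625 -0.2500]
Step 3: x=[7.3574 12.2325 19.7402] v=[5.4297 -2.5078 -0.7891]
Step 4: x=[8.4046 11.7701 19.3545] v=[4.1886 -1.8497 -1.5430]
Step 5: x=[8.8219 11.5714 18.7707] v=[1.6691 -0.7950 -2.3352]
Step 6: x=[8.4801 11.6508 18.0370] v=[-1.3671 0.3175 -2.9349]
Step 7: x=[7.4747 11.9312 17.2550] v=[-4.0218 1.1214 -3.1280]
Max displacement = 2.8219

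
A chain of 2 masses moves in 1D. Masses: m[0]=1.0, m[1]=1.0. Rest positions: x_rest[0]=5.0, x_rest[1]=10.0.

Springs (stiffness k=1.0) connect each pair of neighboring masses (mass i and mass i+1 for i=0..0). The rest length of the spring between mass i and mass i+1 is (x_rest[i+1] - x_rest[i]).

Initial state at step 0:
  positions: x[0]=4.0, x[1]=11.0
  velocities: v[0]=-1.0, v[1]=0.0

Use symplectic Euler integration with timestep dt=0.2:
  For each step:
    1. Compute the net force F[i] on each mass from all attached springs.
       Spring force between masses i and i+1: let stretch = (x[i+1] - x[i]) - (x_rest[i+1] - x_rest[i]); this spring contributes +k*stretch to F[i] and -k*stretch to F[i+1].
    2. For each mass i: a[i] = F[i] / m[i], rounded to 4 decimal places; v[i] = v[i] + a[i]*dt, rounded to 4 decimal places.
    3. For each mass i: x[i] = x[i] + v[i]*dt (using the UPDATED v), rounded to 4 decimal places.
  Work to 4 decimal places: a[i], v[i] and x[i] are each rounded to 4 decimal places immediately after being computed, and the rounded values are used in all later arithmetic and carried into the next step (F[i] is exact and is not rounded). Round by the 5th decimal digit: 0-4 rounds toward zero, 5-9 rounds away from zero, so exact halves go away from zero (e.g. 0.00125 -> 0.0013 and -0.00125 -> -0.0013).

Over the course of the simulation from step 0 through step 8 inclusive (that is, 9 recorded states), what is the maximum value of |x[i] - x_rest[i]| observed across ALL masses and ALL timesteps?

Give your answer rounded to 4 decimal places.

Answer: 1.2799

Derivation:
Step 0: x=[4.0000 11.0000] v=[-1.0000 0.0000]
Step 1: x=[3.8800 10.9200] v=[-0.6000 -0.4000]
Step 2: x=[3.8416 10.7584] v=[-0.1920 -0.8080]
Step 3: x=[3.8799 10.5201] v=[0.1914 -1.1914]
Step 4: x=[3.9838 10.2162] v=[0.5194 -1.5194]
Step 5: x=[4.1370 9.8630] v=[0.7659 -1.7659]
Step 6: x=[4.3192 9.4808] v=[0.9111 -1.9111]
Step 7: x=[4.5079 9.0921] v=[0.9434 -1.9434]
Step 8: x=[4.6799 8.7201] v=[0.8602 -1.8602]
Max displacement = 1.2799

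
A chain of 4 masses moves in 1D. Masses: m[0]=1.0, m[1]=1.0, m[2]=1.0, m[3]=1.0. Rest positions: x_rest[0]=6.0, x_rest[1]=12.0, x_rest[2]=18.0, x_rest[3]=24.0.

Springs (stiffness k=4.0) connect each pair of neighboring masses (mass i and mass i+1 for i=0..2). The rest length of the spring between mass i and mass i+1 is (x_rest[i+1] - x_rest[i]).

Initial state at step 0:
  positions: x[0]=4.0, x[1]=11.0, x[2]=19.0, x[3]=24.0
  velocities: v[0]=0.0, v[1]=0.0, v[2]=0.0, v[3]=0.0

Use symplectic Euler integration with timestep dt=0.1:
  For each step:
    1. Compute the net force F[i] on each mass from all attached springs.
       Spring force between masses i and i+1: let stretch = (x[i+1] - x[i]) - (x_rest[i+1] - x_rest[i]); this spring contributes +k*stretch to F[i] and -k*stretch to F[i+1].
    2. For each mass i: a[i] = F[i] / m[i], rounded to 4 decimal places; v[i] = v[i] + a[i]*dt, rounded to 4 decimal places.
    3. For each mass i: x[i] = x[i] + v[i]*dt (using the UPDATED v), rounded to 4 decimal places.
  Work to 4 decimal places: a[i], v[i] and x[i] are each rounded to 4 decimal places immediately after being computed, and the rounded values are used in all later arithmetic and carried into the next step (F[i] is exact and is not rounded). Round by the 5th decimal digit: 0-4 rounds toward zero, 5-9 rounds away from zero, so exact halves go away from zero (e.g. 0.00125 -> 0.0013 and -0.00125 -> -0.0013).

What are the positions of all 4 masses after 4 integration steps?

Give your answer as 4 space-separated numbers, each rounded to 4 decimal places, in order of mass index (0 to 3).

Answer: 4.3982 11.3110 17.9815 24.3093

Derivation:
Step 0: x=[4.0000 11.0000 19.0000 24.0000] v=[0.0000 0.0000 0.0000 0.0000]
Step 1: x=[4.0400 11.0400 18.8800 24.0400] v=[0.4000 0.4000 -1.2000 0.4000]
Step 2: x=[4.1200 11.1136 18.6528 24.1136] v=[0.8000 0.7360 -2.2720 0.7360]
Step 3: x=[4.2397 11.2090 18.3425 24.2088] v=[1.1974 0.9542 -3.1034 0.9517]
Step 4: x=[4.3982 11.3110 17.9815 24.3093] v=[1.5851 1.0199 -3.6103 1.0052]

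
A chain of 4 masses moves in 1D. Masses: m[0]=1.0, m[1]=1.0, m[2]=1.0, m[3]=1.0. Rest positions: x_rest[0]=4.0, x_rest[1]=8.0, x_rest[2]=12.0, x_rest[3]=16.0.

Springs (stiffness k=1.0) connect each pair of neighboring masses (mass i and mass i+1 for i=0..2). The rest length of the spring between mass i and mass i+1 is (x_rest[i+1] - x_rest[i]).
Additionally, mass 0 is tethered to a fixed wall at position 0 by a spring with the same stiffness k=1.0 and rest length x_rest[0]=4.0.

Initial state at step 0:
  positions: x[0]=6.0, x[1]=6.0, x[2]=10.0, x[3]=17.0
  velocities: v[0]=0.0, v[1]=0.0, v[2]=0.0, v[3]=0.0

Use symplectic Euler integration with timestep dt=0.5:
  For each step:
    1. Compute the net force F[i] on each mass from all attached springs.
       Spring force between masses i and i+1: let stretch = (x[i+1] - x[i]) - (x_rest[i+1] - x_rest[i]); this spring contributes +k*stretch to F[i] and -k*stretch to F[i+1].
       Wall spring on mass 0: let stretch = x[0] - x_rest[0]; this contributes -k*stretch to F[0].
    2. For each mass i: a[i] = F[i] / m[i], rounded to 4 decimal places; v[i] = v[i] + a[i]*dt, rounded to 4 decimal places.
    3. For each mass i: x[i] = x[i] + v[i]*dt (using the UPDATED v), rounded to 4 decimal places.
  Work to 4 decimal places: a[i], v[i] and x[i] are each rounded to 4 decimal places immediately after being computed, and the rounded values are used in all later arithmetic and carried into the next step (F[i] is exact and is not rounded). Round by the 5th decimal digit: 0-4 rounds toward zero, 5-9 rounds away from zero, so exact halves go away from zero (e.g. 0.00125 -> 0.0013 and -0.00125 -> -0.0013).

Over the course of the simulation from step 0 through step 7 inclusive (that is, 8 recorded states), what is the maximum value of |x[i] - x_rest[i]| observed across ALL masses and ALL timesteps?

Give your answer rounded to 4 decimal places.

Answer: 2.6719

Derivation:
Step 0: x=[6.0000 6.0000 10.0000 17.0000] v=[0.0000 0.0000 0.0000 0.0000]
Step 1: x=[4.5000 7.0000 10.7500 16.2500] v=[-3.0000 2.0000 1.5000 -1.5000]
Step 2: x=[2.5000 8.3125 11.9375 15.1250] v=[-4.0000 2.6250 2.3750 -2.2500]
Step 3: x=[1.3281 9.0782 13.0157 14.2031] v=[-2.3438 1.5313 2.1563 -1.8438]
Step 4: x=[1.7617 8.8907 13.4064 13.9844] v=[0.8672 -0.3750 0.7813 -0.4375]
Step 5: x=[3.5372 8.0499 12.8126 14.6212] v=[3.5509 -1.6817 -1.1876 1.2735]
Step 6: x=[5.5566 7.2716 11.4803 15.8058] v=[4.0387 -1.5567 -2.6647 2.3692]
Step 7: x=[6.6156 7.1167 10.1772 16.9091] v=[2.1179 -0.3099 -2.6063 2.2065]
Max displacement = 2.6719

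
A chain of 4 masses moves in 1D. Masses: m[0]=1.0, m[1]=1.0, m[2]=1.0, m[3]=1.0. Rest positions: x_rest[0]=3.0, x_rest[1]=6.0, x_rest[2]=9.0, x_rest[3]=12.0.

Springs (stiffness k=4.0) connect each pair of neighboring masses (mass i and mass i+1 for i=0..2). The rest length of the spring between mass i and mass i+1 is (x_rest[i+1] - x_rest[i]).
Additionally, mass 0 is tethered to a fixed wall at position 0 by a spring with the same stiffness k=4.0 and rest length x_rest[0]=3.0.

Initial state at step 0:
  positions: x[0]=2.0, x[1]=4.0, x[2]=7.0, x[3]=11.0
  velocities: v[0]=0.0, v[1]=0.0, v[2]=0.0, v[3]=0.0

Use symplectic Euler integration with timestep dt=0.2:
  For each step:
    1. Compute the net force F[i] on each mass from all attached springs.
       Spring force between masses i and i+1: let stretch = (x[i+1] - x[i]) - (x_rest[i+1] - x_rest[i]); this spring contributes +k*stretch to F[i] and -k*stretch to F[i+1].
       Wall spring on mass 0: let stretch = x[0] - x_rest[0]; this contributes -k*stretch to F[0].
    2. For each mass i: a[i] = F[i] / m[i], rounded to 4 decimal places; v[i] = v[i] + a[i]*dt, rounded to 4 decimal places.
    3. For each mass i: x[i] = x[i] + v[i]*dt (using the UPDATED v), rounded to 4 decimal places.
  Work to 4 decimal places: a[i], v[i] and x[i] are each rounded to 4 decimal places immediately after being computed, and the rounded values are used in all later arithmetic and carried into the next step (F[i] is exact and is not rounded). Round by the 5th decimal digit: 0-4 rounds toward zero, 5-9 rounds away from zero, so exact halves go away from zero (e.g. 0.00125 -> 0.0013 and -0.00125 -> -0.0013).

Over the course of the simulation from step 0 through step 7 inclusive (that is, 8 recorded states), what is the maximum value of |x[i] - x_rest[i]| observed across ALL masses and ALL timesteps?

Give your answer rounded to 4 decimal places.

Answer: 2.0160

Derivation:
Step 0: x=[2.0000 4.0000 7.0000 11.0000] v=[0.0000 0.0000 0.0000 0.0000]
Step 1: x=[2.0000 4.1600 7.1600 10.8400] v=[0.0000 0.8000 0.8000 -0.8000]
Step 2: x=[2.0256 4.4544 7.4288 10.5712] v=[0.1280 1.4720 1.3440 -1.3440]
Step 3: x=[2.1157 4.8361 7.7245 10.2796] v=[0.4506 1.9085 1.4784 -1.4579]
Step 4: x=[2.3026 5.2447 7.9669 10.0592] v=[0.9344 2.0429 1.2118 -1.1020]
Step 5: x=[2.5918 5.6181 8.1085 9.9840] v=[1.4460 1.8670 0.7079 -0.3758]
Step 6: x=[2.9505 5.9058 8.1517 10.0888] v=[1.7936 1.4383 0.2160 0.5238]
Step 7: x=[3.3100 6.0800 8.1455 10.3636] v=[1.7974 0.8708 -0.0310 1.3741]
Max displacement = 2.0160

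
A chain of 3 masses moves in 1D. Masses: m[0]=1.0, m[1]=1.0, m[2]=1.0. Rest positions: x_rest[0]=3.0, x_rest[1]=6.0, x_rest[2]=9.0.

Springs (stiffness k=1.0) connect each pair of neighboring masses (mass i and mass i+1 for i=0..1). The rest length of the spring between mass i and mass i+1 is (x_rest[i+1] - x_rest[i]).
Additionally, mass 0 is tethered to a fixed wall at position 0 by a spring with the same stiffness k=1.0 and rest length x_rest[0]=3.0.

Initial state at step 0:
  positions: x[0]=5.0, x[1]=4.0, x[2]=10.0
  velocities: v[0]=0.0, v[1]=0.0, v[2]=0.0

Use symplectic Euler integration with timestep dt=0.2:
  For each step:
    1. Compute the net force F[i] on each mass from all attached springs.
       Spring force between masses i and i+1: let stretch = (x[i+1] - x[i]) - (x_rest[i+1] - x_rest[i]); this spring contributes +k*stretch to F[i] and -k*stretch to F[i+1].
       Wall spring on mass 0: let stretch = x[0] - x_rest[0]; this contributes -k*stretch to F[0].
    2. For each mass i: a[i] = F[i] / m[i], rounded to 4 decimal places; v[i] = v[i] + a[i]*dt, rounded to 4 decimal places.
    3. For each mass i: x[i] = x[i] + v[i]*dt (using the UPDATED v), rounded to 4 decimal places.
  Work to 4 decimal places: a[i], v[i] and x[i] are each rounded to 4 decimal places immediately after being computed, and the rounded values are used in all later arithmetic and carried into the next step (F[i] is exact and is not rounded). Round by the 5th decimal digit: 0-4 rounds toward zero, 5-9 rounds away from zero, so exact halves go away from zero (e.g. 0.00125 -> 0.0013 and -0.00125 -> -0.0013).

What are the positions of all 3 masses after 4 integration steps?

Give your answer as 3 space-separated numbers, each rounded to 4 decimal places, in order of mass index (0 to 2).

Answer: 3.0292 6.2810 9.0255

Derivation:
Step 0: x=[5.0000 4.0000 10.0000] v=[0.0000 0.0000 0.0000]
Step 1: x=[4.7600 4.2800 9.8800] v=[-1.2000 1.4000 -0.6000]
Step 2: x=[4.3104 4.8032 9.6560] v=[-2.2480 2.6160 -1.1200]
Step 3: x=[3.7081 5.5008 9.3579] v=[-3.0115 3.4880 -1.4906]
Step 4: x=[3.0292 6.2810 9.0255] v=[-3.3946 3.9009 -1.6620]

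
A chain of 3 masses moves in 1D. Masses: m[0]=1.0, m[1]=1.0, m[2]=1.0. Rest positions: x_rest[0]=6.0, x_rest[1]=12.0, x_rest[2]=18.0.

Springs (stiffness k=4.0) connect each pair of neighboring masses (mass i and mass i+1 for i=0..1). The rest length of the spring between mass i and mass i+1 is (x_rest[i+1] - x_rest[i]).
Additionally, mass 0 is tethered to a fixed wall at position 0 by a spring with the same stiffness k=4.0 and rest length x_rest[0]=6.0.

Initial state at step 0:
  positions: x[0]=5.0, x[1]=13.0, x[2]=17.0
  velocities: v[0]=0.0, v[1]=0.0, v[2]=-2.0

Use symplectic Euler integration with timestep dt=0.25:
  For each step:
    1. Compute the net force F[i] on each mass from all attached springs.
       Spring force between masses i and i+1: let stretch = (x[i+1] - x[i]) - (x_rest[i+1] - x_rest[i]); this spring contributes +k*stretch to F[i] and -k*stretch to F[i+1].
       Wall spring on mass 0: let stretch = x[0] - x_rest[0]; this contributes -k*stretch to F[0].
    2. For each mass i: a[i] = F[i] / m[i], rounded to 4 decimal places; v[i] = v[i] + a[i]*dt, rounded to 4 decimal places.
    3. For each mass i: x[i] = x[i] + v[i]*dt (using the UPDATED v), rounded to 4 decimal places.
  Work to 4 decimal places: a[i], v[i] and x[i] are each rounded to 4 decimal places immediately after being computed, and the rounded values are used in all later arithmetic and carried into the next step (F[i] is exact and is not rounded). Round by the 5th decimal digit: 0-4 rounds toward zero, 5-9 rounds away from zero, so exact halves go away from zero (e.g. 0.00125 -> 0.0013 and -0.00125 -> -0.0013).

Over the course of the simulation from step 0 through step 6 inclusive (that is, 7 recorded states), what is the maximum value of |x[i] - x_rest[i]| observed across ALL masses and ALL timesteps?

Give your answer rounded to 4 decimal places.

Answer: 2.0000

Derivation:
Step 0: x=[5.0000 13.0000 17.0000] v=[0.0000 0.0000 -2.0000]
Step 1: x=[5.7500 12.0000 17.0000] v=[3.0000 -4.0000 0.0000]
Step 2: x=[6.6250 10.6875 17.2500] v=[3.5000 -5.2500 1.0000]
Step 3: x=[6.8594 10.0000 17.3594] v=[0.9375 -2.7500 0.4375]
Step 4: x=[6.1641 10.3672 17.1289] v=[-2.7813 1.4688 -0.9219]
Step 5: x=[4.9785 11.3741 16.7080] v=[-4.7423 4.0274 -1.6836]
Step 6: x=[4.1472 12.1155 16.4536] v=[-3.3252 2.9657 -1.0175]
Max displacement = 2.0000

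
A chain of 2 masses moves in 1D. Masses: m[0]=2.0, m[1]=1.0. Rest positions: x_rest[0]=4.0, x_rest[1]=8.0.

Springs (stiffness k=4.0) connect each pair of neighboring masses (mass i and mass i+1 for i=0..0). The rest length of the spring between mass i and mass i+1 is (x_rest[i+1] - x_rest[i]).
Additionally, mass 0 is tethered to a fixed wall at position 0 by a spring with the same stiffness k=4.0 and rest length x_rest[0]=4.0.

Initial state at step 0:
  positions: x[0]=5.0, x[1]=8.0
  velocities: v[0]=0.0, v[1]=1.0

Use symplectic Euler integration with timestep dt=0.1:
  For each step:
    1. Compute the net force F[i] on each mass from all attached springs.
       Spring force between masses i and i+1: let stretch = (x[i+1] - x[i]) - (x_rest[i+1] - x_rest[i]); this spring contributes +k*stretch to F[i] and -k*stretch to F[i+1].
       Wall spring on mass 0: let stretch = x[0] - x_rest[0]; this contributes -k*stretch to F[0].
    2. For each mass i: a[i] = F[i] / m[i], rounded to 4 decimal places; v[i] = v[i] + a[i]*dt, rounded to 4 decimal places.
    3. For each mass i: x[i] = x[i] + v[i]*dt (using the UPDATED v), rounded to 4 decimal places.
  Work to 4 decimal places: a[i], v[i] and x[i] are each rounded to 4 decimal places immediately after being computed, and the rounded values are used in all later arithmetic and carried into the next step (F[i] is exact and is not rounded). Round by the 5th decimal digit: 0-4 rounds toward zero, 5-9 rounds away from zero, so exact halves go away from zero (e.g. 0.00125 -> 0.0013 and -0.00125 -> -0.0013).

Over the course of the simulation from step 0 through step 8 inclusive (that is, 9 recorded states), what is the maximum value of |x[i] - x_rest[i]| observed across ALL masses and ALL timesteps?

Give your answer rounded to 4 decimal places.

Answer: 1.3837

Derivation:
Step 0: x=[5.0000 8.0000] v=[0.0000 1.0000]
Step 1: x=[4.9600 8.1400] v=[-0.4000 1.4000]
Step 2: x=[4.8844 8.3128] v=[-0.7560 1.7280]
Step 3: x=[4.7797 8.5085] v=[-1.0472 1.9566]
Step 4: x=[4.6540 8.7150] v=[-1.2574 2.0651]
Step 5: x=[4.5164 8.9191] v=[-1.3760 2.0407]
Step 6: x=[4.3765 9.1071] v=[-1.3987 1.8796]
Step 7: x=[4.2437 9.2658] v=[-1.3279 1.5874]
Step 8: x=[4.1265 9.3837] v=[-1.1722 1.1786]
Max displacement = 1.3837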